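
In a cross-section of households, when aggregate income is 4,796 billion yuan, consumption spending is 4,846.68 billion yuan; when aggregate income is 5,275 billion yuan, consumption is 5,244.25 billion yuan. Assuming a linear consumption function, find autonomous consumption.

MPC = ΔC/ΔY = (5244.25 − 4846.68)/(5275 − 4796) = 397.57/479 = 0.83
a = C − MPC·Y = 4846.68 − 0.83(4796) = 4846.68 − 3980.68 = 866

a = 866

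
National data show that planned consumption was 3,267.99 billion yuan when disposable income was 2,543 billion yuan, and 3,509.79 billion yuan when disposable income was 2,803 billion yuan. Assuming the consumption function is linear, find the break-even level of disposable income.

MPC = (3509.79 − 3267.99)/(2803 − 2543) = 241.8/260 = 0.93
a = 3267.99 − 0.93(2543) = 3267.99 − 2364.99 = 903
Break-even: Y = a/(1−MPC) = 903/0.07 = 12900

Y = 12900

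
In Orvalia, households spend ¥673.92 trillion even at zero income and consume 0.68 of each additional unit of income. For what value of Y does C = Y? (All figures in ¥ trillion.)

At break-even, C = Y: 673.92 + 0.68Y = Y
0.32Y = 673.92, so Y = 673.92/0.32 = 2106

Y = 2106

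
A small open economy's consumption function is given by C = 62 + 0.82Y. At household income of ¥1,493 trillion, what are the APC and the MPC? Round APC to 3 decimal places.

MPC = 0.82 (the slope of the consumption function)
C = 62 + 0.82(1493) = 1286.26, so APC = 1286.26/1493 = 0.862

APC = 0.862; MPC = 0.82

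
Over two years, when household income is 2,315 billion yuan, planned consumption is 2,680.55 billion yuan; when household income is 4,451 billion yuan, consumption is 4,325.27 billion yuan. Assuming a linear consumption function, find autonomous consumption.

MPC = ΔC/ΔY = (4325.27 − 2680.55)/(4451 − 2315) = 1644.72/2136 = 0.77
a = C − MPC·Y = 2680.55 − 0.77(2315) = 2680.55 − 1782.55 = 898

a = 898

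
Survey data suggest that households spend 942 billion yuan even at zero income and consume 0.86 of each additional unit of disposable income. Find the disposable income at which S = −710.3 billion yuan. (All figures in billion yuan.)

S = Y − C = -942 + 0.14Y
-942 + 0.14Y = -710.3, so 0.14Y = 231.7 and Y = 1655

Y = 1655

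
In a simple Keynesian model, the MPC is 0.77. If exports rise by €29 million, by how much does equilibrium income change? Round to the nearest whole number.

ΔY ≈ 126

The multiplier is 1/(1 − MPC) = 1/0.23.
ΔY = 29/0.23 = 126.09 ≈ 126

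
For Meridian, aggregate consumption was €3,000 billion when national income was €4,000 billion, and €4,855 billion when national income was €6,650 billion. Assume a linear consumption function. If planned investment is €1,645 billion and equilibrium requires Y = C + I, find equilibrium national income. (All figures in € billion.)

MPC = (4855 − 3000)/(6650 − 4000) = 1855/2650 = 0.7
a = 3000 − 0.7(4000) = 200
Equilibrium: Y = 200 + 0.7Y + 1645
0.3Y = 1845, so Y = 1845/0.3 = 6150

Y = 6150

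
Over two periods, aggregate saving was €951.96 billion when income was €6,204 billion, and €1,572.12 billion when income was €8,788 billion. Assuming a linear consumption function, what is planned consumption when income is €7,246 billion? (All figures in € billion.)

C = 6043.96

MPS = ΔS/ΔY = (1572.12 − 951.96)/(8788 − 6204) = 620.16/2584 = 0.24
MPC = 1 − MPS = 0.76
Autonomous saving = 951.96 − 0.24(6204) = -537, so a = 537
C = 537 + 0.76(7246) = 537 + 5506.96 = 6043.96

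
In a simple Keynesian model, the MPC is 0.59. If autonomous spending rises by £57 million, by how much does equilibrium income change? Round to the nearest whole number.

The multiplier is 1/(1 − MPC) = 1/0.41.
ΔY = 57/0.41 = 139.02 ≈ 139

ΔY ≈ 139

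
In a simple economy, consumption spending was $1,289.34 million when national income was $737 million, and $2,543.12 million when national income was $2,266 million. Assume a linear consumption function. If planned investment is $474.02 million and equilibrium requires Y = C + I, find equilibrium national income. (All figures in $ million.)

Y = 6439

MPC = (2543.12 − 1289.34)/(2266 − 737) = 1253.78/1529 = 0.82
a = 1289.34 − 0.82(737) = 685
Equilibrium: Y = 685 + 0.82Y + 474.02
0.18Y = 1159.02, so Y = 1159.02/0.18 = 6439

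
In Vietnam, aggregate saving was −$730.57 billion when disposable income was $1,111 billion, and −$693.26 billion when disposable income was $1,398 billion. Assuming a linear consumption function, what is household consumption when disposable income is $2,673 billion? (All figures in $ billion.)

C = 3200.51

MPS = ΔS/ΔY = (-693.26 − (-730.57))/(1398 − 1111) = 37.31/287 = 0.13
MPC = 1 − MPS = 0.87
Autonomous saving = -730.57 − 0.13(1111) = -875, so a = 875
C = 875 + 0.87(2673) = 875 + 2325.51 = 3200.51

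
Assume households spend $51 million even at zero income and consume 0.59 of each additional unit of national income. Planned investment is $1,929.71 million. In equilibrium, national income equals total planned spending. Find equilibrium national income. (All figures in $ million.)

Y = 4831

Y = C + I = 51 + 0.59Y + 1929.71
Y − 0.59Y = 1980.71
0.41Y = 1980.71, so Y = 1980.71/0.41 = 4831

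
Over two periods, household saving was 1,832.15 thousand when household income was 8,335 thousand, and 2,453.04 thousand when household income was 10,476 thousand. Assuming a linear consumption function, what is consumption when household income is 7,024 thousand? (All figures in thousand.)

MPS = ΔS/ΔY = (2453.04 − 1832.15)/(10476 − 8335) = 620.89/2141 = 0.29
MPC = 1 − MPS = 0.71
Autonomous saving = 1832.15 − 0.29(8335) = -585, so a = 585
C = 585 + 0.71(7024) = 585 + 4987.04 = 5572.04

C = 5572.04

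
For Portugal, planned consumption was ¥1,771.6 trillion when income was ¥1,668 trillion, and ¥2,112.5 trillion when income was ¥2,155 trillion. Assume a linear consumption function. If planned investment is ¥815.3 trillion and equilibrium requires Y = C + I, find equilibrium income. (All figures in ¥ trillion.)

MPC = (2112.5 − 1771.6)/(2155 − 1668) = 340.9/487 = 0.7
a = 1771.6 − 0.7(1668) = 604
Equilibrium: Y = 604 + 0.7Y + 815.3
0.3Y = 1419.3, so Y = 1419.3/0.3 = 4731

Y = 4731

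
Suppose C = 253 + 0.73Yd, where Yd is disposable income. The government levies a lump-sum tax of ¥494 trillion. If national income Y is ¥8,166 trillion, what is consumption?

Yd = Y − T = 8166 − 494 = 7672
C = 253 + 0.73(7672) = 253 + 5600.56 = 5853.56

C = 5853.56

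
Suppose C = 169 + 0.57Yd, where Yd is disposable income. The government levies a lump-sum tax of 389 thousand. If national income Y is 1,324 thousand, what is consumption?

Yd = Y − T = 1324 − 389 = 935
C = 169 + 0.57(935) = 169 + 532.95 = 701.95

C = 701.95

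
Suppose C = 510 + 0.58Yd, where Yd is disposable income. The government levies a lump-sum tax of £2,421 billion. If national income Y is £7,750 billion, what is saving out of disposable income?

Yd = Y − T = 7750 − 2421 = 5329
C = 510 + 0.58(5329) = 510 + 3090.82 = 3600.82
S = Yd − C = 5329 − 3600.82 = 1728.18

S = 1728.18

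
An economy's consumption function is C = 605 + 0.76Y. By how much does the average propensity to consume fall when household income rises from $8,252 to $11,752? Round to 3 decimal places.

At Y = 8252: C = 605 + 0.76(8252) = 6876.52, APC = 6876.52/8252 = 0.8333
At Y = 11752: C = 9536.52, APC = 9536.52/11752 = 0.8115
Fall in APC = 0.8333 − 0.8115 = 0.0218 ≈ 0.022

ΔAPC = 0.022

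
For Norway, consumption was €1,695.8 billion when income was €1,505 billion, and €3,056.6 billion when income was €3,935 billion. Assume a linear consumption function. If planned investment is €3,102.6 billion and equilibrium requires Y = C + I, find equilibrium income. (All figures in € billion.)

MPC = (3056.6 − 1695.8)/(3935 − 1505) = 1360.8/2430 = 0.56
a = 1695.8 − 0.56(1505) = 853
Equilibrium: Y = 853 + 0.56Y + 3102.6
0.44Y = 3955.6, so Y = 3955.6/0.44 = 8990

Y = 8990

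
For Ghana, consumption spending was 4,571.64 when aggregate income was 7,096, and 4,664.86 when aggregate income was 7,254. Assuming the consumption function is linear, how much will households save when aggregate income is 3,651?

S = 1111.91

MPC = (4664.86 − 4571.64)/(7254 − 7096) = 93.22/158 = 0.59
a = 4571.64 − 0.59(7096) = 4571.64 − 4186.64 = 385
C = 385 + 0.59(3651) = 2539.09
S = 3651 − 2539.09 = 1111.91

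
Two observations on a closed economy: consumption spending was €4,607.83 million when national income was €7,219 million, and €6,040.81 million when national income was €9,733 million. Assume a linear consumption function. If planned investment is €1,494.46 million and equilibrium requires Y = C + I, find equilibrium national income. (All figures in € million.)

Y = 4622

MPC = (6040.81 − 4607.83)/(9733 − 7219) = 1432.98/2514 = 0.57
a = 4607.83 − 0.57(7219) = 493
Equilibrium: Y = 493 + 0.57Y + 1494.46
0.43Y = 1987.46, so Y = 1987.46/0.43 = 4622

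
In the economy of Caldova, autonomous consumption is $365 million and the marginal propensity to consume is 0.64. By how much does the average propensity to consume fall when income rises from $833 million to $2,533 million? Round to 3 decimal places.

ΔAPC = 0.294

At Y = 833: C = 365 + 0.64(833) = 898.12, APC = 898.12/833 = 1.0782
At Y = 2533: C = 1986.12, APC = 1986.12/2533 = 0.7841
Fall in APC = 1.0782 − 0.7841 = 0.2941 ≈ 0.294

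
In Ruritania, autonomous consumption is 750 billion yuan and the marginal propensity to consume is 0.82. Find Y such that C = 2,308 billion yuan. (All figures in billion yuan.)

750 + 0.82Y = 2308
0.82Y = 1558, so Y = 1558/0.82 = 1900

Y = 1900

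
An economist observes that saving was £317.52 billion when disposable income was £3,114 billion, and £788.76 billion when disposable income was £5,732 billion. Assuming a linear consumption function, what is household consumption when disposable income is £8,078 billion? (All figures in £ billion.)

C = 6866.96

MPS = ΔS/ΔY = (788.76 − 317.52)/(5732 − 3114) = 471.24/2618 = 0.18
MPC = 1 − MPS = 0.82
Autonomous saving = 317.52 − 0.18(3114) = -243, so a = 243
C = 243 + 0.82(8078) = 243 + 6623.96 = 6866.96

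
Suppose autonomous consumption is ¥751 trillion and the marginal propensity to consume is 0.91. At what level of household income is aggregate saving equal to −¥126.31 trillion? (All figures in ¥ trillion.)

Y = 6941

S = Y − C = -751 + 0.09Y
-751 + 0.09Y = -126.31, so 0.09Y = 624.69 and Y = 6941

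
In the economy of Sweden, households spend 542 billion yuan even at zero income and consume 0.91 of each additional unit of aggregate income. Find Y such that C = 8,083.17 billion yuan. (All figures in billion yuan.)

542 + 0.91Y = 8083.17
0.91Y = 7541.17, so Y = 7541.17/0.91 = 8287

Y = 8287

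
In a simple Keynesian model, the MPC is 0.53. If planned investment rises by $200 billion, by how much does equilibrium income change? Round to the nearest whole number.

The multiplier is 1/(1 − MPC) = 1/0.47.
ΔY = 200/0.47 = 425.53 ≈ 426

ΔY ≈ 426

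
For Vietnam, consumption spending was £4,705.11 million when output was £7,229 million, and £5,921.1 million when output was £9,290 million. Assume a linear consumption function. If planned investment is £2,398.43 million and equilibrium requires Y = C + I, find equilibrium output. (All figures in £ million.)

Y = 6923

MPC = (5921.1 − 4705.11)/(9290 − 7229) = 1215.99/2061 = 0.59
a = 4705.11 − 0.59(7229) = 440
Equilibrium: Y = 440 + 0.59Y + 2398.43
0.41Y = 2838.43, so Y = 2838.43/0.41 = 6923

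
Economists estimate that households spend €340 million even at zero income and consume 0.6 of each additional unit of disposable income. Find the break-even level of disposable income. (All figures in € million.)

Y = 850

At break-even, C = Y: 340 + 0.6Y = Y
0.4Y = 340, so Y = 340/0.4 = 850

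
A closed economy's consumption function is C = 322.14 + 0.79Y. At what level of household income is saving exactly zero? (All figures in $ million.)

At break-even, C = Y: 322.14 + 0.79Y = Y
0.21Y = 322.14, so Y = 322.14/0.21 = 1534

Y = 1534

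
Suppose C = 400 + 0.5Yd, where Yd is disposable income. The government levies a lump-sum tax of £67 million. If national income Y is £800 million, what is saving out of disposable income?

Yd = Y − T = 800 − 67 = 733
C = 400 + 0.5(733) = 400 + 366.5 = 766.5
S = Yd − C = 733 − 766.5 = -33.5

S = -33.5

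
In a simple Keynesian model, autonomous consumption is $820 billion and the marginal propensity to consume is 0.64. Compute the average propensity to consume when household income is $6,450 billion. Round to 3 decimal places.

C = 820 + 0.64(6450) = 4948
APC = C/Y = 4948/6450 = 0.767

APC = 0.767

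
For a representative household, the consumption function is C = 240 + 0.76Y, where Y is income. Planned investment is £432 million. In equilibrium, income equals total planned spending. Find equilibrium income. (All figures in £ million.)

Y = C + I = 240 + 0.76Y + 432
Y − 0.76Y = 672
0.24Y = 672, so Y = 672/0.24 = 2800

Y = 2800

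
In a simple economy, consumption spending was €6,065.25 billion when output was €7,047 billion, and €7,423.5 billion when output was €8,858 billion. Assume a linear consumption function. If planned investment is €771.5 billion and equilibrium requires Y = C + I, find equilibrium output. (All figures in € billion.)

Y = 6206

MPC = (7423.5 − 6065.25)/(8858 − 7047) = 1358.25/1811 = 0.75
a = 6065.25 − 0.75(7047) = 780
Equilibrium: Y = 780 + 0.75Y + 771.5
0.25Y = 1551.5, so Y = 1551.5/0.25 = 6206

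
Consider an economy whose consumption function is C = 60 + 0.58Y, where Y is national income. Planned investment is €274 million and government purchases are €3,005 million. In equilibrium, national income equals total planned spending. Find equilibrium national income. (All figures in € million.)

Y = C + I + G = 60 + 0.58Y + 274 + 3005
Y − 0.58Y = 3339
0.42Y = 3339, so Y = 3339/0.42 = 7950

Y = 7950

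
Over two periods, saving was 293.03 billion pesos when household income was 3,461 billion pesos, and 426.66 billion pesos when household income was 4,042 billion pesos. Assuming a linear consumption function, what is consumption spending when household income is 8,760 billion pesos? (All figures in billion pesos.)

C = 7248.2

MPS = ΔS/ΔY = (426.66 − 293.03)/(4042 − 3461) = 133.63/581 = 0.23
MPC = 1 − MPS = 0.77
Autonomous saving = 293.03 − 0.23(3461) = -503, so a = 503
C = 503 + 0.77(8760) = 503 + 6745.2 = 7248.2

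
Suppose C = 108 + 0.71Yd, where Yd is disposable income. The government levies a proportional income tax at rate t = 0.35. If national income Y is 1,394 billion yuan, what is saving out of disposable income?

Yd = (1 − 0.35)(1394) = 0.65(1394) = 906.1
C = 108 + 0.71(906.1) = 108 + 643.331 = 751.331
S = Yd − C = 906.1 − 751.331 = 154.769

S = 154.769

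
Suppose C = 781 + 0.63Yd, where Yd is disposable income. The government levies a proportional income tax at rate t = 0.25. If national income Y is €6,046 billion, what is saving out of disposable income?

S = 896.765

Yd = (1 − 0.25)(6046) = 0.75(6046) = 4534.5
C = 781 + 0.63(4534.5) = 781 + 2856.735 = 3637.735
S = Yd − C = 4534.5 − 3637.735 = 896.765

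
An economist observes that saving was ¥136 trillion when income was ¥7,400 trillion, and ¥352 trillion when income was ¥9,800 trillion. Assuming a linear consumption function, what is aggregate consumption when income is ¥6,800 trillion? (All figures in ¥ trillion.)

C = 6718

MPS = ΔS/ΔY = (352 − 136)/(9800 − 7400) = 216/2400 = 0.09
MPC = 1 − MPS = 0.91
Autonomous saving = 136 − 0.09(7400) = -530, so a = 530
C = 530 + 0.91(6800) = 530 + 6188 = 6718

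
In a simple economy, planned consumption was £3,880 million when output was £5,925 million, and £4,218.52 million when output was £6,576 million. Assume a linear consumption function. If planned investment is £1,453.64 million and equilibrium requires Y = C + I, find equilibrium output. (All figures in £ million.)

Y = 4693

MPC = (4218.52 − 3880)/(6576 − 5925) = 338.52/651 = 0.52
a = 3880 − 0.52(5925) = 799
Equilibrium: Y = 799 + 0.52Y + 1453.64
0.48Y = 2252.64, so Y = 2252.64/0.48 = 4693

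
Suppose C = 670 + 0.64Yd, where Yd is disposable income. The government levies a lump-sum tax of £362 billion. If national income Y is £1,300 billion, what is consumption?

C = 1270.32

Yd = Y − T = 1300 − 362 = 938
C = 670 + 0.64(938) = 670 + 600.32 = 1270.32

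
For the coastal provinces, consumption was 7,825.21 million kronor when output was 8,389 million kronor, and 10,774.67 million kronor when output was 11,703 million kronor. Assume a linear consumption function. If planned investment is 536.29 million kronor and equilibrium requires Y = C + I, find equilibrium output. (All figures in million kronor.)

Y = 8139

MPC = (10774.67 − 7825.21)/(11703 − 8389) = 2949.46/3314 = 0.89
a = 7825.21 − 0.89(8389) = 359
Equilibrium: Y = 359 + 0.89Y + 536.29
0.11Y = 895.29, so Y = 895.29/0.11 = 8139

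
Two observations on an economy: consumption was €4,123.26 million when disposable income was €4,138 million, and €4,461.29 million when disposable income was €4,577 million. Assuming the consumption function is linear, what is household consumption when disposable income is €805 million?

C = 1556.85

MPC = (4461.29 − 4123.26)/(4577 − 4138) = 338.03/439 = 0.77
a = 4123.26 − 0.77(4138) = 4123.26 − 3186.26 = 937
C = 937 + 0.77(805) = 937 + 619.85 = 1556.85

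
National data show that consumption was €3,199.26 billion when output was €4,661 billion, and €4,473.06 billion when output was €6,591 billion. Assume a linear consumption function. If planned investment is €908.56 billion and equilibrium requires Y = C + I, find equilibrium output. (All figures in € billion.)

MPC = (4473.06 − 3199.26)/(6591 − 4661) = 1273.8/1930 = 0.66
a = 3199.26 − 0.66(4661) = 123
Equilibrium: Y = 123 + 0.66Y + 908.56
0.34Y = 1031.56, so Y = 1031.56/0.34 = 3034

Y = 3034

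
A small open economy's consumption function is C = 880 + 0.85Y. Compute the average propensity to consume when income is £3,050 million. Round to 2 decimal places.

APC = 1.14

C = 880 + 0.85(3050) = 3472.5
APC = C/Y = 3472.5/3050 = 1.14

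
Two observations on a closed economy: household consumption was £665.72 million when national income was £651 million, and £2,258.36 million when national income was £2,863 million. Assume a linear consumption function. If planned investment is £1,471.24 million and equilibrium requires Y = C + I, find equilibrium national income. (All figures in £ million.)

Y = 5958

MPC = (2258.36 − 665.72)/(2863 − 651) = 1592.64/2212 = 0.72
a = 665.72 − 0.72(651) = 197
Equilibrium: Y = 197 + 0.72Y + 1471.24
0.28Y = 1668.24, so Y = 1668.24/0.28 = 5958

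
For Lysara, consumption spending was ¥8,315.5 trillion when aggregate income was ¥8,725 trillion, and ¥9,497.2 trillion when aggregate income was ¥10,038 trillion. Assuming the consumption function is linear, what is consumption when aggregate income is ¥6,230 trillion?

C = 6070

MPC = (9497.2 − 8315.5)/(10038 − 8725) = 1181.7/1313 = 0.9
a = 8315.5 − 0.9(8725) = 8315.5 − 7852.5 = 463
C = 463 + 0.9(6230) = 463 + 5607 = 6070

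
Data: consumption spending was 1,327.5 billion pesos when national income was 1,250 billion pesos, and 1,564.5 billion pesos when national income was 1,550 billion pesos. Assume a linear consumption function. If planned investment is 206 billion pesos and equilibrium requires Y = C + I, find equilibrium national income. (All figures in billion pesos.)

MPC = (1564.5 − 1327.5)/(1550 − 1250) = 237/300 = 0.79
a = 1327.5 − 0.79(1250) = 340
Equilibrium: Y = 340 + 0.79Y + 206
0.21Y = 546, so Y = 546/0.21 = 2600

Y = 2600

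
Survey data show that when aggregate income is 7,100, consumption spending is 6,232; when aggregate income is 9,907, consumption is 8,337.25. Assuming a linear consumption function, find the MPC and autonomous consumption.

MPC = 0.75; a = 907

MPC = ΔC/ΔY = (8337.25 − 6232)/(9907 − 7100) = 2105.25/2807 = 0.75
a = C − MPC·Y = 6232 − 0.75(7100) = 6232 − 5325 = 907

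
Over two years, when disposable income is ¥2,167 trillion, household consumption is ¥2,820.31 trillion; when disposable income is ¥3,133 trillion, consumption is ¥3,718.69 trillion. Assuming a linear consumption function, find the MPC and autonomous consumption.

MPC = 0.93; a = 805

MPC = ΔC/ΔY = (3718.69 − 2820.31)/(3133 − 2167) = 898.38/966 = 0.93
a = C − MPC·Y = 2820.31 − 0.93(2167) = 2820.31 − 2015.31 = 805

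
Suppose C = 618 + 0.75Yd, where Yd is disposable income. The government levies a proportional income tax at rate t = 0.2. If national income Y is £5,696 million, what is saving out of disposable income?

Yd = (1 − 0.2)(5696) = 0.8(5696) = 4556.8
C = 618 + 0.75(4556.8) = 618 + 3417.6 = 4035.6
S = Yd − C = 4556.8 − 4035.6 = 521.2

S = 521.2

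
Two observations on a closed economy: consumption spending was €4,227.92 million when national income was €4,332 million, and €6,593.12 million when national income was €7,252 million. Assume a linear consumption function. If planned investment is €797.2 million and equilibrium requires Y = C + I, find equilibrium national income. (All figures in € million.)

MPC = (6593.12 − 4227.92)/(7252 − 4332) = 2365.2/2920 = 0.81
a = 4227.92 − 0.81(4332) = 719
Equilibrium: Y = 719 + 0.81Y + 797.2
0.19Y = 1516.2, so Y = 1516.2/0.19 = 7980

Y = 7980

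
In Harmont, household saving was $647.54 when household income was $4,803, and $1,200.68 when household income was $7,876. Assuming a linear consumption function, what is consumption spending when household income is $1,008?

C = 1043.56

MPS = ΔS/ΔY = (1200.68 − 647.54)/(7876 − 4803) = 553.14/3073 = 0.18
MPC = 1 − MPS = 0.82
Autonomous saving = 647.54 − 0.18(4803) = -217, so a = 217
C = 217 + 0.82(1008) = 217 + 826.56 = 1043.56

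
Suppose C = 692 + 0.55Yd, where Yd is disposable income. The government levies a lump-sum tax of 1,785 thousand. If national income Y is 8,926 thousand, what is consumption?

Yd = Y − T = 8926 − 1785 = 7141
C = 692 + 0.55(7141) = 692 + 3927.55 = 4619.55

C = 4619.55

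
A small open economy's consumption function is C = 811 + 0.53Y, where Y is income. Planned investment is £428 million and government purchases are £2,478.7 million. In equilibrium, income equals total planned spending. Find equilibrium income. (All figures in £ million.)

Y = 7910

Y = C + I + G = 811 + 0.53Y + 428 + 2478.7
Y − 0.53Y = 3717.7
0.47Y = 3717.7, so Y = 3717.7/0.47 = 7910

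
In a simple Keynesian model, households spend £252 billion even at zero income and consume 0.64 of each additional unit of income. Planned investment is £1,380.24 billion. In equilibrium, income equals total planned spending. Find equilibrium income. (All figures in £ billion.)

Y = 4534

Y = C + I = 252 + 0.64Y + 1380.24
Y − 0.64Y = 1632.24
0.36Y = 1632.24, so Y = 1632.24/0.36 = 4534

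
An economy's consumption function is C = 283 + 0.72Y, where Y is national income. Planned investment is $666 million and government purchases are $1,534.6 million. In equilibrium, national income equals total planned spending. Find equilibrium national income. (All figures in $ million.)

Y = C + I + G = 283 + 0.72Y + 666 + 1534.6
Y − 0.72Y = 2483.6
0.28Y = 2483.6, so Y = 2483.6/0.28 = 8870

Y = 8870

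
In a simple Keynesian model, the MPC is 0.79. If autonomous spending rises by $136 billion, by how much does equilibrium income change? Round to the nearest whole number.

The multiplier is 1/(1 − MPC) = 1/0.21.
ΔY = 136/0.21 = 647.62 ≈ 648

ΔY ≈ 648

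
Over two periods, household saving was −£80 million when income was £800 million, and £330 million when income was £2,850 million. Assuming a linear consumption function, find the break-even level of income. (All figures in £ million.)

Y = 1200

MPS = ΔS/ΔY = (330 − (-80))/(2850 − 800) = 410/2050 = 0.2
MPC = 1 − MPS = 0.8
From S(800) = -80: −a + 0.2(800) = -80, so a = 160 − (-80) = 240
Break-even (S = 0): Y = a/MPS = 240/0.2 = 1200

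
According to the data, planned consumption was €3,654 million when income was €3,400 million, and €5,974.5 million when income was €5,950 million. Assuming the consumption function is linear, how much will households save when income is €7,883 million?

S = 149.47

MPC = (5974.5 − 3654)/(5950 − 3400) = 2320.5/2550 = 0.91
a = 3654 − 0.91(3400) = 3654 − 3094 = 560
C = 560 + 0.91(7883) = 7733.53
S = 7883 − 7733.53 = 149.47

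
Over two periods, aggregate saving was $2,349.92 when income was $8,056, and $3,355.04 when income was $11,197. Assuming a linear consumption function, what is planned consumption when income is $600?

MPS = ΔS/ΔY = (3355.04 − 2349.92)/(11197 − 8056) = 1005.12/3141 = 0.32
MPC = 1 − MPS = 0.68
Autonomous saving = 2349.92 − 0.32(8056) = -228, so a = 228
C = 228 + 0.68(600) = 228 + 408 = 636

C = 636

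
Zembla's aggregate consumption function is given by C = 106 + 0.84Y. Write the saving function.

S = -106 + 0.16Y

S = Y − C = Y − (106 + 0.84Y) = -106 + (1 − 0.84)Y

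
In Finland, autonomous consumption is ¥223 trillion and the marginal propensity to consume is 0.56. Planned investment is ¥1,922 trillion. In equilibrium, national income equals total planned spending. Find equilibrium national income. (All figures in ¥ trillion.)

Y = 4875

Y = C + I = 223 + 0.56Y + 1922
Y − 0.56Y = 2145
0.44Y = 2145, so Y = 2145/0.44 = 4875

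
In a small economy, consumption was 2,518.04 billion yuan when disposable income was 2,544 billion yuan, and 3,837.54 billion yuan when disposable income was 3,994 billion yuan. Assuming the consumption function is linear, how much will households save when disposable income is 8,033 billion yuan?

S = 519.97

MPC = (3837.54 − 2518.04)/(3994 − 2544) = 1319.5/1450 = 0.91
a = 2518.04 − 0.91(2544) = 2518.04 − 2315.04 = 203
C = 203 + 0.91(8033) = 7513.03
S = 8033 − 7513.03 = 519.97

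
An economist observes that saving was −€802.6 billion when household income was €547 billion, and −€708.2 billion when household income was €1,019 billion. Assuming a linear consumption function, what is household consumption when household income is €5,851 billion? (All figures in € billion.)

MPS = ΔS/ΔY = (-708.2 − (-802.6))/(1019 − 547) = 94.4/472 = 0.2
MPC = 1 − MPS = 0.8
Autonomous saving = -802.6 − 0.2(547) = -912, so a = 912
C = 912 + 0.8(5851) = 912 + 4680.8 = 5592.8

C = 5592.8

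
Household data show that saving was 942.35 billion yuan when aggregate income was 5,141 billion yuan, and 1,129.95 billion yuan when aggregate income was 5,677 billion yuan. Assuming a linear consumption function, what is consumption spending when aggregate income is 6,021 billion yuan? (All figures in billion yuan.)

C = 4770.65

MPS = ΔS/ΔY = (1129.95 − 942.35)/(5677 − 5141) = 187.6/536 = 0.35
MPC = 1 − MPS = 0.65
Autonomous saving = 942.35 − 0.35(5141) = -857, so a = 857
C = 857 + 0.65(6021) = 857 + 3913.65 = 4770.65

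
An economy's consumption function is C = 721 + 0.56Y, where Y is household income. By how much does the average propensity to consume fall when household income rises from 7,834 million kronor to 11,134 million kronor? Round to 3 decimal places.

At Y = 7834: C = 721 + 0.56(7834) = 5108.04, APC = 5108.04/7834 = 0.6520
At Y = 11134: C = 6956.04, APC = 6956.04/11134 = 0.6248
Fall in APC = 0.6520 − 0.6248 = 0.0272 ≈ 0.027

ΔAPC = 0.027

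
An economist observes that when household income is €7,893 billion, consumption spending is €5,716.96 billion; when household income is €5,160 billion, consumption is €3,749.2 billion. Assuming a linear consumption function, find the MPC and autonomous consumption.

MPC = 0.72; a = 34

MPC = ΔC/ΔY = (5716.96 − 3749.2)/(7893 − 5160) = 1967.76/2733 = 0.72
a = C − MPC·Y = 3749.2 − 0.72(5160) = 3749.2 − 3715.2 = 34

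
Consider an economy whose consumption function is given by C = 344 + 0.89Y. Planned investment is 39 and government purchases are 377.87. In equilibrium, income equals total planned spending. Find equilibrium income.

Y = 6917

Y = C + I + G = 344 + 0.89Y + 39 + 377.87
Y − 0.89Y = 760.87
0.11Y = 760.87, so Y = 760.87/0.11 = 6917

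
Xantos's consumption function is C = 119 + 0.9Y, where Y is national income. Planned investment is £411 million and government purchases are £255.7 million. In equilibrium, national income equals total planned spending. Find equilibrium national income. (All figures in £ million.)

Y = 7857

Y = C + I + G = 119 + 0.9Y + 411 + 255.7
Y − 0.9Y = 785.7
0.1Y = 785.7, so Y = 785.7/0.1 = 7857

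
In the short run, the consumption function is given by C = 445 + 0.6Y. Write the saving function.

S = Y − C = Y − (445 + 0.6Y) = -445 + (1 − 0.6)Y

S = -445 + 0.4Y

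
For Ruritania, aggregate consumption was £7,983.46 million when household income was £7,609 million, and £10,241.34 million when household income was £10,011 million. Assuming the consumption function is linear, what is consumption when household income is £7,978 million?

C = 8330.32

MPC = (10241.34 − 7983.46)/(10011 − 7609) = 2257.88/2402 = 0.94
a = 7983.46 − 0.94(7609) = 7983.46 − 7152.46 = 831
C = 831 + 0.94(7978) = 831 + 7499.32 = 8330.32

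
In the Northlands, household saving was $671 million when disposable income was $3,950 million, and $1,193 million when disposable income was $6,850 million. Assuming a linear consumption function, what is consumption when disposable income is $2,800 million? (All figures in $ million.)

MPS = ΔS/ΔY = (1193 − 671)/(6850 − 3950) = 522/2900 = 0.18
MPC = 1 − MPS = 0.82
Autonomous saving = 671 − 0.18(3950) = -40, so a = 40
C = 40 + 0.82(2800) = 40 + 2296 = 2336

C = 2336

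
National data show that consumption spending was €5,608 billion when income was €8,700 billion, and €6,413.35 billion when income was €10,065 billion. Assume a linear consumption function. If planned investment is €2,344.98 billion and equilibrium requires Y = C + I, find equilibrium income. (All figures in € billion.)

Y = 6878

MPC = (6413.35 − 5608)/(10065 − 8700) = 805.35/1365 = 0.59
a = 5608 − 0.59(8700) = 475
Equilibrium: Y = 475 + 0.59Y + 2344.98
0.41Y = 2819.98, so Y = 2819.98/0.41 = 6878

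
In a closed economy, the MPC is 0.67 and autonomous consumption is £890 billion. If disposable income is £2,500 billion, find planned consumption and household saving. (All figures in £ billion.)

C = 2565; S = -65

C = 890 + 0.67(2500) = 890 + 1675 = 2565
S = Y − C = 2500 − 2565 = -65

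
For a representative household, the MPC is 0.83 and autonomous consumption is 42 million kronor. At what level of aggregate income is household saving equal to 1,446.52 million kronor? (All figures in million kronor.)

S = Y − C = -42 + 0.17Y
-42 + 0.17Y = 1446.52, so 0.17Y = 1488.52 and Y = 8756

Y = 8756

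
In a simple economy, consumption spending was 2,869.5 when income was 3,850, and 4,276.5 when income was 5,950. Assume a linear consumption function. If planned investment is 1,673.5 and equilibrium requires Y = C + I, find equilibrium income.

MPC = (4276.5 − 2869.5)/(5950 − 3850) = 1407/2100 = 0.67
a = 2869.5 − 0.67(3850) = 290
Equilibrium: Y = 290 + 0.67Y + 1673.5
0.33Y = 1963.5, so Y = 1963.5/0.33 = 5950

Y = 5950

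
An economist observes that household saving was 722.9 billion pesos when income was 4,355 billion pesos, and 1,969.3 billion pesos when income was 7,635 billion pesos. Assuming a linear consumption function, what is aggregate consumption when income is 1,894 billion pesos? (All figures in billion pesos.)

C = 2106.28

MPS = ΔS/ΔY = (1969.3 − 722.9)/(7635 − 4355) = 1246.4/3280 = 0.38
MPC = 1 − MPS = 0.62
Autonomous saving = 722.9 − 0.38(4355) = -932, so a = 932
C = 932 + 0.62(1894) = 932 + 1174.28 = 2106.28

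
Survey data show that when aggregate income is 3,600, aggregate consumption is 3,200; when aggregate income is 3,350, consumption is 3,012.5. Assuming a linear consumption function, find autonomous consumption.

a = 500

MPC = ΔC/ΔY = (3200 − 3012.5)/(3600 − 3350) = 187.5/250 = 0.75
a = C − MPC·Y = 3012.5 − 0.75(3350) = 3012.5 − 2512.5 = 500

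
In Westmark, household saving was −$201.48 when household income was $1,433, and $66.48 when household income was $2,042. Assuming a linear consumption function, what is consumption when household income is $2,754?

C = 2374.24

MPS = ΔS/ΔY = (66.48 − (-201.48))/(2042 − 1433) = 267.96/609 = 0.44
MPC = 1 − MPS = 0.56
Autonomous saving = -201.48 − 0.44(1433) = -832, so a = 832
C = 832 + 0.56(2754) = 832 + 1542.24 = 2374.24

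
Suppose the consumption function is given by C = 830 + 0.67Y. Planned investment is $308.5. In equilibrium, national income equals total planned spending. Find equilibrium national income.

Y = C + I = 830 + 0.67Y + 308.5
Y − 0.67Y = 1138.5
0.33Y = 1138.5, so Y = 1138.5/0.33 = 3450

Y = 3450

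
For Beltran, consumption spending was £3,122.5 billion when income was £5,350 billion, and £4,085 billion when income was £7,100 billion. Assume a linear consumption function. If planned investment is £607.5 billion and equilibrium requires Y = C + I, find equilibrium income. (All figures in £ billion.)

Y = 1750

MPC = (4085 − 3122.5)/(7100 − 5350) = 962.5/1750 = 0.55
a = 3122.5 − 0.55(5350) = 180
Equilibrium: Y = 180 + 0.55Y + 607.5
0.45Y = 787.5, so Y = 787.5/0.45 = 1750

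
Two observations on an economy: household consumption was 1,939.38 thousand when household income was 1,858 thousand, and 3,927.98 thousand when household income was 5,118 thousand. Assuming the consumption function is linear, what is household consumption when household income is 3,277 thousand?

MPC = (3927.98 − 1939.38)/(5118 − 1858) = 1988.6/3260 = 0.61
a = 1939.38 − 0.61(1858) = 1939.38 − 1133.38 = 806
C = 806 + 0.61(3277) = 806 + 1998.97 = 2804.97

C = 2804.97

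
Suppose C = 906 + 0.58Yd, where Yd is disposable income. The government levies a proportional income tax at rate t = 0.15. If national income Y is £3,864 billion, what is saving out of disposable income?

Yd = (1 − 0.15)(3864) = 0.85(3864) = 3284.4
C = 906 + 0.58(3284.4) = 906 + 1904.952 = 2810.952
S = Yd − C = 3284.4 − 2810.952 = 473.448

S = 473.448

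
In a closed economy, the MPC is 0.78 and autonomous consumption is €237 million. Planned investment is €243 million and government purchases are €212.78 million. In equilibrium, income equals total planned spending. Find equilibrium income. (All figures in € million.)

Y = 3149

Y = C + I + G = 237 + 0.78Y + 243 + 212.78
Y − 0.78Y = 692.78
0.22Y = 692.78, so Y = 692.78/0.22 = 3149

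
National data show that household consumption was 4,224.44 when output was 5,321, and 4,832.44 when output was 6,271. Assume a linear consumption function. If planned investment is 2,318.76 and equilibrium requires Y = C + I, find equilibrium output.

MPC = (4832.44 − 4224.44)/(6271 − 5321) = 608/950 = 0.64
a = 4224.44 − 0.64(5321) = 819
Equilibrium: Y = 819 + 0.64Y + 2318.76
0.36Y = 3137.76, so Y = 3137.76/0.36 = 8716

Y = 8716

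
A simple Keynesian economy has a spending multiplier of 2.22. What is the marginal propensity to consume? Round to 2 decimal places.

MPC = 0.55

k = 1/(1 − MPC), so 1 − MPC = 1/k = 1/2.22 = 0.4505
MPC = 1 − 0.4505 = 0.55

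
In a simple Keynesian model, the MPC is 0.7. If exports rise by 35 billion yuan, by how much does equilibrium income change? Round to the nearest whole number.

ΔY ≈ 117

The multiplier is 1/(1 − MPC) = 1/0.3.
ΔY = 35/0.3 = 116.67 ≈ 117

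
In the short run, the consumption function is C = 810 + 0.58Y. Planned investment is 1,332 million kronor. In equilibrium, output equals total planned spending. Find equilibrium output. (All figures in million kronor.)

Y = 5100

Y = C + I = 810 + 0.58Y + 1332
Y − 0.58Y = 2142
0.42Y = 2142, so Y = 2142/0.42 = 5100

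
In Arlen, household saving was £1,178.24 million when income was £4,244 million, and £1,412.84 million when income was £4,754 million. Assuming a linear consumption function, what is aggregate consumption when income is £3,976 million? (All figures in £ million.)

C = 2921.04

MPS = ΔS/ΔY = (1412.84 − 1178.24)/(4754 − 4244) = 234.6/510 = 0.46
MPC = 1 − MPS = 0.54
Autonomous saving = 1178.24 − 0.46(4244) = -774, so a = 774
C = 774 + 0.54(3976) = 774 + 2147.04 = 2921.04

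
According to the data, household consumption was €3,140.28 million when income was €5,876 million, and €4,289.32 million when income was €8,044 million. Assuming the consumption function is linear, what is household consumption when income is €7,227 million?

MPC = (4289.32 − 3140.28)/(8044 − 5876) = 1149.04/2168 = 0.53
a = 3140.28 − 0.53(5876) = 3140.28 − 3114.28 = 26
C = 26 + 0.53(7227) = 26 + 3830.31 = 3856.31

C = 3856.31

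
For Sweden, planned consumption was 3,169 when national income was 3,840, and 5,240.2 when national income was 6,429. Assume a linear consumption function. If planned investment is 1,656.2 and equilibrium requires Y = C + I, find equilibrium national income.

Y = 8766

MPC = (5240.2 − 3169)/(6429 − 3840) = 2071.2/2589 = 0.8
a = 3169 − 0.8(3840) = 97
Equilibrium: Y = 97 + 0.8Y + 1656.2
0.2Y = 1753.2, so Y = 1753.2/0.2 = 8766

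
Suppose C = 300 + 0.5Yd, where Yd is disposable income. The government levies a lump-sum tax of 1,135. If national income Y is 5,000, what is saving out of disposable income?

S = 1632.5

Yd = Y − T = 5000 − 1135 = 3865
C = 300 + 0.5(3865) = 300 + 1932.5 = 2232.5
S = Yd − C = 3865 − 2232.5 = 1632.5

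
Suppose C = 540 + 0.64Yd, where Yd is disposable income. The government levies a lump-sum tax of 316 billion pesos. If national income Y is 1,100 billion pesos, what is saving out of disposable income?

Yd = Y − T = 1100 − 316 = 784
C = 540 + 0.64(784) = 540 + 501.76 = 1041.76
S = Yd − C = 784 − 1041.76 = -257.76

S = -257.76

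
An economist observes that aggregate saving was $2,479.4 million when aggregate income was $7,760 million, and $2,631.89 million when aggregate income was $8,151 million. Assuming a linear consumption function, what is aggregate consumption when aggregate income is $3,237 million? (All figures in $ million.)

C = 2521.57

MPS = ΔS/ΔY = (2631.89 − 2479.4)/(8151 − 7760) = 152.49/391 = 0.39
MPC = 1 − MPS = 0.61
Autonomous saving = 2479.4 − 0.39(7760) = -547, so a = 547
C = 547 + 0.61(3237) = 547 + 1974.57 = 2521.57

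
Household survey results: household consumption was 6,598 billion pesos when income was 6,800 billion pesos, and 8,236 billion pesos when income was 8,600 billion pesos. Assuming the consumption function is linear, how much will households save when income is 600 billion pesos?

S = -356

MPC = (8236 − 6598)/(8600 − 6800) = 1638/1800 = 0.91
a = 6598 − 0.91(6800) = 6598 − 6188 = 410
C = 410 + 0.91(600) = 956
S = 600 − 956 = -356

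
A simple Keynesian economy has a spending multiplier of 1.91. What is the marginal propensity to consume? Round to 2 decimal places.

k = 1/(1 − MPC), so 1 − MPC = 1/k = 1/1.91 = 0.5236
MPC = 1 − 0.5236 = 0.48

MPC = 0.48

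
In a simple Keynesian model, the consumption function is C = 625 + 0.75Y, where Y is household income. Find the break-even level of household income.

Y = 2500

At break-even, C = Y: 625 + 0.75Y = Y
0.25Y = 625, so Y = 625/0.25 = 2500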